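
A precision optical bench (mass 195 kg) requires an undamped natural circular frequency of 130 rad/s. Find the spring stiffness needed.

3300000 N/m

k = m·ω_n² = 195 × 130.0² = 195 × 16900 = 3296000 N/m.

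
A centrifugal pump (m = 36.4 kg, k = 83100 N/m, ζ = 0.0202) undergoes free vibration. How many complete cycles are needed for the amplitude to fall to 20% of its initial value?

13 cycles

Logarithmic decrement δ = 2πζ/√(1 − ζ²) = 2π × 0.02020/√(1 − 0.000408) = 0.1269.
x_n/x₀ = e^(−nδ) ≤ 0.2; take ln: n ≥ ln(1/0.2)/δ = 1.609/0.1269 = 12.68.
So 13 complete cycles are required.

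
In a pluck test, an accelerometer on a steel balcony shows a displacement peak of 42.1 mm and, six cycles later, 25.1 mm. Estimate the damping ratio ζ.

0.0137

Logarithmic decrement δ = (1/n)·ln(x₀/x_n) = (1/6)·ln(42.1/25.1) = (1/6)·ln(1.677) = 0.08620.
ζ = δ/√(4π² + δ²) = 0.08620/√(39.48 + 0.00743) = 0.08620/6.284 = 0.01372.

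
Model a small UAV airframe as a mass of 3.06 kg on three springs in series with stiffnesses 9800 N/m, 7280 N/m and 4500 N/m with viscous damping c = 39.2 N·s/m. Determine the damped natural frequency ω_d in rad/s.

25.8 rad/s

Series springs: 1/k_eq = 1/9800 + 1/7280 + 1/4500 = 0.0004616, so k_eq = 2166 N/m.
ω_n = √(k_eq/m) = √(2166/3.06) = 26.61 rad/s.
Critical damping c_c = 2√(k_eq·m) = 2√(2166 × 3.06) = 162.8 N·s/m, so ζ = c/c_c = 39.2/162.8 = 0.2407.
ω_d = ω_n√(1 − ζ²) = 26.61 × √(1 − 0.0580) = 25.82 rad/s.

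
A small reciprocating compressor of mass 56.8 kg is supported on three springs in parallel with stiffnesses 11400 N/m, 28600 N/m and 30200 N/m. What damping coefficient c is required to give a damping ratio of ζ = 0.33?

Parallel springs add: k_eq = 11400 + 28600 + 30200 = 70200 N/m.
c_c = 2√(k_eq·m) = 2√(70200 × 56.8) = 3994 N·s/m.
c = ζ·c_c = 0.33 × 3994 = 1318 N·s/m.

1320 N·s/m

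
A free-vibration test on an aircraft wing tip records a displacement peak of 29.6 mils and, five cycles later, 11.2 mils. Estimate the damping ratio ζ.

0.0309

Logarithmic decrement δ = (1/n)·ln(x₀/x_n) = (1/5)·ln(29.6/11.2) = (1/5)·ln(2.643) = 0.1944.
ζ = δ/√(4π² + δ²) = 0.1944/√(39.48 + 0.0378) = 0.1944/6.286 = 0.03092.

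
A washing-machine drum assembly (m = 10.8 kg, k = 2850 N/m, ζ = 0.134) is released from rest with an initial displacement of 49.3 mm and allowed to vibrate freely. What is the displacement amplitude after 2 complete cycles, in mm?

9.01 mm

Logarithmic decrement δ = 2πζ/√(1 − ζ²) = 2π × 0.1340/√(1 − 0.0180) = 0.8496.
After n cycles, x_n/x₀ = e^(−nδ), so x_2 = 49.3 × e^(−2 × 0.8496) = 49.3 × 0.1828 = 9.013 mm.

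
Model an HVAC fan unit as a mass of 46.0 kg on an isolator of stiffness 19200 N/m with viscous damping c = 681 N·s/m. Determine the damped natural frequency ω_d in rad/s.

ω_n = √(k/m) = √(19200/46.0) = 20.43 rad/s.
Critical damping c_c = 2√(k·m) = 2√(19200 × 46.0) = 1880 N·s/m, so ζ = c/c_c = 681/1880 = 0.3623.
ω_d = ω_n√(1 − ζ²) = 20.43 × √(1 − 0.131) = 19.04 rad/s.

19.0 rad/s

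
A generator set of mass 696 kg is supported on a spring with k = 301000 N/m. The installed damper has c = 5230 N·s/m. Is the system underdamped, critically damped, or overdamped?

underdamped

c_c = 2√(k·m) = 28950 N·s/m; ζ = c/c_c = 5230/28950 = 0.181.
Since ζ < 1 the system is underdamped.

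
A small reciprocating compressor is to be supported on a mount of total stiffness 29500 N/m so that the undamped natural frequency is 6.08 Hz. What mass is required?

20.2 kg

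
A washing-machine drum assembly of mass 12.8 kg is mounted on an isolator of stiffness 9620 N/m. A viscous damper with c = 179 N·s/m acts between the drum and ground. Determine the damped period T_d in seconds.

ω_n = √(k/m) = √(9620/12.8) = 27.41 rad/s.
Critical damping c_c = 2√(k·m) = 2√(9620 × 12.8) = 701.8 N·s/m, so ζ = c/c_c = 179/701.8 = 0.2551.
ω_d = ω_n√(1 − ζ²) = 27.41 × √(1 − 0.0651) = 26.51 rad/s.
T_d = 2π/ω_d = 0.2370 s.

0.237 s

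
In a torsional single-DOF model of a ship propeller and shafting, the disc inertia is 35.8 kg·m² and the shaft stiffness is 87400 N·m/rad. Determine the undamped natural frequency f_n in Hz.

ω_n = √(k_t/J) = √(87400/35.8) = √2441 = 49.41 rad/s.
f_n = ω_n/(2π) = 49.41/6.283 = 7.864 Hz.

7.86 Hz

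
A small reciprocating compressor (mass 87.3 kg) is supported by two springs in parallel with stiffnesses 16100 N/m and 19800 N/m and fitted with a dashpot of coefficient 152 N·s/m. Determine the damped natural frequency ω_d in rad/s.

20.3 rad/s

Parallel springs add: k_eq = 16100 + 19800 = 35900 N/m.
ω_n = √(k_eq/m) = √(35900/87.3) = 20.28 rad/s.
Critical damping c_c = 2√(k_eq·m) = 2√(35900 × 87.3) = 3541 N·s/m, so ζ = c/c_c = 152/3541 = 0.04293.
ω_d = ω_n√(1 − ζ²) = 20.28 × √(1 − 0.00184) = 20.26 rad/s.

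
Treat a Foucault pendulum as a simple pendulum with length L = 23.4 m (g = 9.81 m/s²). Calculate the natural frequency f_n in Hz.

0.103 Hz

For a simple pendulum ω_n = √(g/L) = √(9.81/23.4) = √0.4192 = 0.6475 rad/s.
f_n = ω_n/(2π) = 0.6475/6.283 = 0.1030 Hz.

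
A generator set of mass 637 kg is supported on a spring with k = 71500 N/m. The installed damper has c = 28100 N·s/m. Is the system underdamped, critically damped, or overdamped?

overdamped

c_c = 2√(k·m) = 13500 N·s/m; ζ = c/c_c = 28100/13500 = 2.08.
Since ζ > 1 the system is overdamped.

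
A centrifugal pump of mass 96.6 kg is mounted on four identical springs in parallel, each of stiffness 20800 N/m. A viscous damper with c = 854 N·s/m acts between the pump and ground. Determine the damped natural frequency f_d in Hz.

Parallel springs add: k_eq = 4 × 20800 = 83200 N/m.
ω_n = √(k_eq/m) = √(83200/96.6) = 29.35 rad/s.
Critical damping c_c = 2√(k_eq·m) = 2√(83200 × 96.6) = 5670 N·s/m, so ζ = c/c_c = 854/5670 = 0.1506.
ω_d = ω_n√(1 − ζ²) = 29.35 × √(1 − 0.0227) = 29.01 rad/s.
f_d = ω_d/(2π) = 4.618 Hz.

4.62 Hz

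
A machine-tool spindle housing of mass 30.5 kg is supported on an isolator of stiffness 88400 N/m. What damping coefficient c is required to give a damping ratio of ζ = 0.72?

2360 N·s/m

c_c = 2√(k·m) = 2√(88400 × 30.5) = 3284 N·s/m.
c = ζ·c_c = 0.72 × 3284 = 2364 N·s/m.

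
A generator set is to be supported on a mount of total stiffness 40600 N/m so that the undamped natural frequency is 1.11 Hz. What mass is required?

835 kg

ω_n = 2πf_n = 2π × 1.11 = 6.974 rad/s.
m = k/ω_n² = 40600/6.974² = 40600/48.64 = 834.7 kg.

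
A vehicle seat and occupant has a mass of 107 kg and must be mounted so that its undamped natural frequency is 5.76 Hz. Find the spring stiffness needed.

ω_n = 2πf_n = 2π × 5.76 = 36.19 rad/s.
k = m·ω_n² = 107 × 36.19² = 107 × 1310 = 140100 N/m.

140000 N/m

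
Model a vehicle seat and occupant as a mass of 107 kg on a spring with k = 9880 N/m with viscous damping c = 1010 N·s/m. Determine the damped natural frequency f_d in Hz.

1.33 Hz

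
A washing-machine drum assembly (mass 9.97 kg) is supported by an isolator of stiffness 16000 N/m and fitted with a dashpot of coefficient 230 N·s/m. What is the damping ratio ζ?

0.288

ω_n = √(k/m) = √(16000/9.97) = 40.06 rad/s.
Critical damping c_c = 2√(k·m) = 2√(16000 × 9.97) = 798.8 N·s/m, so ζ = c/c_c = 230/798.8 = 0.2879.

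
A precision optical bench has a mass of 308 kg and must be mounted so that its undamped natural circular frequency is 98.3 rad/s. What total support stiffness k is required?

2980000 N/m

k = m·ω_n² = 308 × 98.30² = 308 × 9663 = 2976000 N/m.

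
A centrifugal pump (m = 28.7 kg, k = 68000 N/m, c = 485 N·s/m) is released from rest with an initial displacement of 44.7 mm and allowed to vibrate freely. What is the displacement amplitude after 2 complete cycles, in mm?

ζ = c/(2√(km)) = 485/(2√(68000 × 28.7)) = 485/2794 = 0.1736.
Logarithmic decrement δ = 2πζ/√(1 − ζ²) = 2π × 0.1736/√(1 − 0.0301) = 1.107.
After n cycles, x_n/x₀ = e^(−nδ), so x_2 = 44.7 × e^(−2 × 1.107) = 44.7 × 0.1092 = 4.879 mm.

4.88 mm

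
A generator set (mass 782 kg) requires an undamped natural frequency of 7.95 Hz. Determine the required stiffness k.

1950000 N/m

ω_n = 2πf_n = 2π × 7.95 = 49.95 rad/s.
k = m·ω_n² = 782 × 49.95² = 782 × 2495 = 1951000 N/m.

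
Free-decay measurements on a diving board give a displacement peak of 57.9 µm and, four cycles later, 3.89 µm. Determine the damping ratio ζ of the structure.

0.107

Logarithmic decrement δ = (1/n)·ln(x₀/x_n) = (1/4)·ln(57.9/3.89) = (1/4)·ln(14.88) = 0.6751.
ζ = δ/√(4π² + δ²) = 0.6751/√(39.48 + 0.456) = 0.6751/6.319 = 0.1068.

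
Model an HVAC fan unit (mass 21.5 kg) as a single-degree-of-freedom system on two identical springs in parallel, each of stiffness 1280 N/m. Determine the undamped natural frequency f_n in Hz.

1.74 Hz

Parallel springs add: k_eq = 2 × 1280 = 2560 N/m.
ω_n = √(k_eq/m) = √(2560/21.5) = √119.1 = 10.91 rad/s.
f_n = ω_n/(2π) = 10.91/6.283 = 1.737 Hz.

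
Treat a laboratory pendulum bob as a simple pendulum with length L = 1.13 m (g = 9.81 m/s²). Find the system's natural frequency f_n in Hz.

0.469 Hz

For a simple pendulum ω_n = √(g/L) = √(9.81/1.13) = √8.681 = 2.946 rad/s.
f_n = ω_n/(2π) = 2.946/6.283 = 0.4689 Hz.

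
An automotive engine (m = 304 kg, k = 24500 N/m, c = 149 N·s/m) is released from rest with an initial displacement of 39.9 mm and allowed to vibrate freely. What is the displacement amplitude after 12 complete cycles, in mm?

5.09 mm

ζ = c/(2√(km)) = 149/(2√(24500 × 304)) = 149/5458 = 0.02730.
Logarithmic decrement δ = 2πζ/√(1 − ζ²) = 2π × 0.02730/√(1 − 0.000745) = 0.1716.
After n cycles, x_n/x₀ = e^(−nδ), so x_12 = 39.9 × e^(−12 × 0.1716) = 39.9 × 0.1276 = 5.090 mm.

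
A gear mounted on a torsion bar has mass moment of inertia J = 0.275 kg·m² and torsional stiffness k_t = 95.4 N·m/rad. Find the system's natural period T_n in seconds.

ω_n = √(k_t/J) = √(95.4/0.275) = √346.9 = 18.63 rad/s.
T_n = 2π/ω_n = 6.283/18.63 = 0.3373 s.

0.337 s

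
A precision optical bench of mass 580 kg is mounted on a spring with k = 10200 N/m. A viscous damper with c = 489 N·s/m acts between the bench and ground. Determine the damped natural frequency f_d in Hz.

0.664 Hz

ω_n = √(k/m) = √(10200/580) = 4.194 rad/s.
Critical damping c_c = 2√(k·m) = 2√(10200 × 580) = 4865 N·s/m, so ζ = c/c_c = 489/4865 = 0.1005.
ω_d = ω_n√(1 − ζ²) = 4.194 × √(1 − 0.0101) = 4.172 rad/s.
f_d = ω_d/(2π) = 0.6641 Hz.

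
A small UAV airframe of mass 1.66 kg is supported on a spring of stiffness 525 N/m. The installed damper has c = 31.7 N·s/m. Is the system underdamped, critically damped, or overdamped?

underdamped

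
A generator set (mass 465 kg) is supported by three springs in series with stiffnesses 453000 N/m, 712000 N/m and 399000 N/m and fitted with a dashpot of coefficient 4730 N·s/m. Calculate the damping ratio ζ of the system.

0.271

Series springs: 1/k_eq = 1/453000 + 1/712000 + 1/399000 = 6.118×10^-6, so k_eq = 163400 N/m.
ω_n = √(k_eq/m) = √(163400/465) = 18.75 rad/s.
Critical damping c_c = 2√(k_eq·m) = 2√(163400 × 465) = 17440 N·s/m, so ζ = c/c_c = 4730/17440 = 0.2713.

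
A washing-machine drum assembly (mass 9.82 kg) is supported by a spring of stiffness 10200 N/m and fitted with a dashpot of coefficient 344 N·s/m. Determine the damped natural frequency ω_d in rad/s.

27.1 rad/s

ω_n = √(k/m) = √(10200/9.82) = 32.23 rad/s.
Critical damping c_c = 2√(k·m) = 2√(10200 × 9.82) = 633.0 N·s/m, so ζ = c/c_c = 344/633.0 = 0.5435.
ω_d = ω_n√(1 − ζ²) = 32.23 × √(1 − 0.295) = 27.05 rad/s.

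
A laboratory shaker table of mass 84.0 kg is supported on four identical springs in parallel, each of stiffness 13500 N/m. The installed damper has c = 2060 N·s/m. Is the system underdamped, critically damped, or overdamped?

Parallel springs add: k_eq = 4 × 13500 = 54000 N/m.
c_c = 2√(k_eq·m) = 4260 N·s/m; ζ = c/c_c = 2060/4260 = 0.484.
Since ζ < 1 the system is underdamped.

underdamped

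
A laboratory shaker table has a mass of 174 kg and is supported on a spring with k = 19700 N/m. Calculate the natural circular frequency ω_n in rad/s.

ω_n = √(k/m) = √(19700/174) = √113.2 = 10.64 rad/s.

10.6 rad/s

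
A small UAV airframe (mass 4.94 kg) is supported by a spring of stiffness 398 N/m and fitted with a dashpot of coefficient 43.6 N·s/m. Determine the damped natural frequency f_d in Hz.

1.24 Hz

ω_n = √(k/m) = √(398.0/4.94) = 8.976 rad/s.
Critical damping c_c = 2√(k·m) = 2√(398.0 × 4.94) = 88.68 N·s/m, so ζ = c/c_c = 43.6/88.68 = 0.4916.
ω_d = ω_n√(1 − ζ²) = 8.976 × √(1 − 0.242) = 7.816 rad/s.
f_d = ω_d/(2π) = 1.244 Hz.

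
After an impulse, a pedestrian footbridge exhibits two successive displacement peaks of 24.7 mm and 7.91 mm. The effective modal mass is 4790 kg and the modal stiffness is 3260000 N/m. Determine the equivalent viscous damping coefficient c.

44600 N·s/m

Logarithmic decrement δ = (1/n)·ln(x₀/x_n) = (1/1)·ln(24.7/7.91) = (1/1)·ln(3.123) = 1.139.
ζ = δ/√(4π² + δ²) = 1.139/√(39.48 + 1.30) = 1.139/6.386 = 0.1783.
c = ζ · 2√(km) = 0.1783 × 2√(3260000 × 4790) = 0.1783 × 249900 = 44570 N·s/m.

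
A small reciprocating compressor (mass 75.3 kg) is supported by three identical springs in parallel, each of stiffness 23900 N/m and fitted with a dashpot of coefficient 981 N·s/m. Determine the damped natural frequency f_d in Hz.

Parallel springs add: k_eq = 3 × 23900 = 71700 N/m.
ω_n = √(k_eq/m) = √(71700/75.3) = 30.86 rad/s.
Critical damping c_c = 2√(k_eq·m) = 2√(71700 × 75.3) = 4647 N·s/m, so ζ = c/c_c = 981/4647 = 0.2111.
ω_d = ω_n√(1 − ζ²) = 30.86 × √(1 − 0.0446) = 30.16 rad/s.
f_d = ω_d/(2π) = 4.800 Hz.

4.80 Hz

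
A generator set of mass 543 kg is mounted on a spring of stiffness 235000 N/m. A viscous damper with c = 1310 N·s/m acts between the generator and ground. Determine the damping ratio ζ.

0.0580

ω_n = √(k/m) = √(235000/543) = 20.80 rad/s.
Critical damping c_c = 2√(k·m) = 2√(235000 × 543) = 22590 N·s/m, so ζ = c/c_c = 1310/22590 = 0.05798.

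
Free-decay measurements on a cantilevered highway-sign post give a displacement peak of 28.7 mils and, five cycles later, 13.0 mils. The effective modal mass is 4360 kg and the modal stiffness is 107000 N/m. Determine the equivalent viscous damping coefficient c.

1090 N·s/m

Logarithmic decrement δ = (1/n)·ln(x₀/x_n) = (1/5)·ln(28.7/13.0) = (1/5)·ln(2.208) = 0.1584.
ζ = δ/√(4π² + δ²) = 0.1584/√(39.48 + 0.0251) = 0.1584/6.285 = 0.02520.
c = ζ · 2√(km) = 0.02520 × 2√(107000 × 4360) = 0.02520 × 43200 = 1089 N·s/m.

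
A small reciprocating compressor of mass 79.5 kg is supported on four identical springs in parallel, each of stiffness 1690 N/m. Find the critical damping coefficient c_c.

1470 N·s/m

Parallel springs add: k_eq = 4 × 1690 = 6760 N/m.
c_c = 2√(k_eq·m) = 2√(6760 × 79.5) = 2 × 733.1 = 1466 N·s/m.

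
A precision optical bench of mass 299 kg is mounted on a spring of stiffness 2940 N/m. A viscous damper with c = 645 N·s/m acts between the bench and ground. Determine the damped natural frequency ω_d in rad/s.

2.94 rad/s

ω_n = √(k/m) = √(2940/299) = 3.136 rad/s.
Critical damping c_c = 2√(k·m) = 2√(2940 × 299) = 1875 N·s/m, so ζ = c/c_c = 645/1875 = 0.3440.
ω_d = ω_n√(1 − ζ²) = 3.136 × √(1 − 0.118) = 2.944 rad/s.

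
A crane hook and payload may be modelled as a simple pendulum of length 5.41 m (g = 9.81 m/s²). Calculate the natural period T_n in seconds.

4.67 s

For a simple pendulum ω_n = √(g/L) = √(9.81/5.41) = √1.813 = 1.347 rad/s.
T_n = 2π/ω_n = 6.283/1.347 = 4.666 s.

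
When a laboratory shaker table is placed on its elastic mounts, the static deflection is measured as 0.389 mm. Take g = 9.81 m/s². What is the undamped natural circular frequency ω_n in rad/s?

159 rad/s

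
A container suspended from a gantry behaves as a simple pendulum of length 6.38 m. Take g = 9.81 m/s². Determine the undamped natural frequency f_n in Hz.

For a simple pendulum ω_n = √(g/L) = √(9.81/6.38) = √1.538 = 1.240 rad/s.
f_n = ω_n/(2π) = 1.240/6.283 = 0.1974 Hz.

0.197 Hz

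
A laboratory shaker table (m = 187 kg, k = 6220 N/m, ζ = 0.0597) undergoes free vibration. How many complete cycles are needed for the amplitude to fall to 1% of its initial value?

13 cycles

Logarithmic decrement δ = 2πζ/√(1 − ζ²) = 2π × 0.05970/√(1 − 0.00356) = 0.3758.
x_n/x₀ = e^(−nδ) ≤ 0.01; take ln: n ≥ ln(1/0.01)/δ = 4.605/0.3758 = 12.26.
So 13 complete cycles are required.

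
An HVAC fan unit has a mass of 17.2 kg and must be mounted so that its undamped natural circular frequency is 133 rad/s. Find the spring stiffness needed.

k = m·ω_n² = 17.2 × 133.0² = 17.2 × 17690 = 304300 N/m.

304000 N/m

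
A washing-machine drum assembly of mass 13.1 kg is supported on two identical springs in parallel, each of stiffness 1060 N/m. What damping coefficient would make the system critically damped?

Parallel springs add: k_eq = 2 × 1060 = 2120 N/m.
c_c = 2√(k_eq·m) = 2√(2120 × 13.1) = 2 × 166.6 = 333.3 N·s/m.

333 N·s/m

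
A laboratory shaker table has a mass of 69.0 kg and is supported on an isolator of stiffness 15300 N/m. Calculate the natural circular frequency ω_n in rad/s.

ω_n = √(k/m) = √(15300/69.0) = √221.7 = 14.89 rad/s.

14.9 rad/s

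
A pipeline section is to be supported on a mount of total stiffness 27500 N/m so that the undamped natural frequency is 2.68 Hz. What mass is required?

ω_n = 2πf_n = 2π × 2.68 = 16.84 rad/s.
m = k/ω_n² = 27500/16.84² = 27500/283.5 = 96.98 kg.

97.0 kg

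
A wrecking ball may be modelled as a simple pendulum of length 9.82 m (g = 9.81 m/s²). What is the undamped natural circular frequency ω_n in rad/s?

0.999 rad/s

For a simple pendulum ω_n = √(g/L) = √(9.81/9.82) = √0.9990 = 0.9995 rad/s.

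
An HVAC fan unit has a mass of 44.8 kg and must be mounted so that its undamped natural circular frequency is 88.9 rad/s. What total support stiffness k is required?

354000 N/m

k = m·ω_n² = 44.8 × 88.90² = 44.8 × 7903 = 354100 N/m.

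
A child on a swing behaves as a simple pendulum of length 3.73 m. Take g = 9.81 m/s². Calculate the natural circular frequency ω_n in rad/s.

1.62 rad/s

For a simple pendulum ω_n = √(g/L) = √(9.81/3.73) = √2.630 = 1.622 rad/s.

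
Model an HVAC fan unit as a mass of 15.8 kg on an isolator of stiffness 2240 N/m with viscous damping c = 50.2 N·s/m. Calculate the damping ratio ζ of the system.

0.133

ω_n = √(k/m) = √(2240/15.8) = 11.91 rad/s.
Critical damping c_c = 2√(k·m) = 2√(2240 × 15.8) = 376.3 N·s/m, so ζ = c/c_c = 50.2/376.3 = 0.1334.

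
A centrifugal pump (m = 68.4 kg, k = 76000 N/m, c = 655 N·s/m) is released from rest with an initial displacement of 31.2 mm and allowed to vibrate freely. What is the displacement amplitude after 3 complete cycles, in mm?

2.02 mm

ζ = c/(2√(km)) = 655/(2√(76000 × 68.4)) = 655/4560 = 0.1436.
Logarithmic decrement δ = 2πζ/√(1 − ζ²) = 2π × 0.1436/√(1 − 0.0206) = 0.9120.
After n cycles, x_n/x₀ = e^(−nδ), so x_3 = 31.2 × e^(−3 × 0.9120) = 31.2 × 0.06483 = 2.023 mm.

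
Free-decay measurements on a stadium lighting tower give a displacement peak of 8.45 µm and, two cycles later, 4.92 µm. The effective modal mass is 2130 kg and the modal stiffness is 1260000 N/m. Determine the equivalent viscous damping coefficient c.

Logarithmic decrement δ = (1/n)·ln(x₀/x_n) = (1/2)·ln(8.45/4.92) = (1/2)·ln(1.717) = 0.2704.
ζ = δ/√(4π² + δ²) = 0.2704/√(39.48 + 0.0731) = 0.2704/6.289 = 0.04300.
c = ζ · 2√(km) = 0.04300 × 2√(1260000 × 2130) = 0.04300 × 103600 = 4455 N·s/m.

4460 N·s/m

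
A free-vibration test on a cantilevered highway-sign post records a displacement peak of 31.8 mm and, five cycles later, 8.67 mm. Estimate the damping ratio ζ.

0.0413

Logarithmic decrement δ = (1/n)·ln(x₀/x_n) = (1/5)·ln(31.8/8.67) = (1/5)·ln(3.668) = 0.2599.
ζ = δ/√(4π² + δ²) = 0.2599/√(39.48 + 0.0676) = 0.2599/6.289 = 0.04133.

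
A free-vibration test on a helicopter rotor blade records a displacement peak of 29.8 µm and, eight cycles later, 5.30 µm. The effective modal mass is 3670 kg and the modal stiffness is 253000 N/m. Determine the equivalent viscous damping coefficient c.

2090 N·s/m

Logarithmic decrement δ = (1/n)·ln(x₀/x_n) = (1/8)·ln(29.8/5.30) = (1/8)·ln(5.623) = 0.2159.
ζ = δ/√(4π² + δ²) = 0.2159/√(39.48 + 0.0466) = 0.2159/6.287 = 0.03433.
c = ζ · 2√(km) = 0.03433 × 2√(253000 × 3670) = 0.03433 × 60940 = 2092 N·s/m.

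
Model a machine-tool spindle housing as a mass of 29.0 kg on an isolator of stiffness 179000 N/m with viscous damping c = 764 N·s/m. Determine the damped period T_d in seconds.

0.0811 s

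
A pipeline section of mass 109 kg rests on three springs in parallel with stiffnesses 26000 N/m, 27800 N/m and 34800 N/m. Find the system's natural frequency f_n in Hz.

4.54 Hz

Parallel springs add: k_eq = 26000 + 27800 + 34800 = 88600 N/m.
ω_n = √(k_eq/m) = √(88600/109) = √812.8 = 28.51 rad/s.
f_n = ω_n/(2π) = 28.51/6.283 = 4.538 Hz.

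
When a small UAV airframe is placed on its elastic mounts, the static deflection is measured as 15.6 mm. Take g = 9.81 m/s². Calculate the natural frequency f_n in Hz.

3.99 Hz

ω_n = √(g/δ_st) = √(9.81/0.0156) = √628.8 = 25.08 rad/s.
f_n = ω_n/(2π) = 25.08/6.283 = 3.991 Hz.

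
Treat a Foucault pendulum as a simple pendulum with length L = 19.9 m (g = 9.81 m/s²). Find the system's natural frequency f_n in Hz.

For a simple pendulum ω_n = √(g/L) = √(9.81/19.9) = √0.4930 = 0.7021 rad/s.
f_n = ω_n/(2π) = 0.7021/6.283 = 0.1117 Hz.

0.112 Hz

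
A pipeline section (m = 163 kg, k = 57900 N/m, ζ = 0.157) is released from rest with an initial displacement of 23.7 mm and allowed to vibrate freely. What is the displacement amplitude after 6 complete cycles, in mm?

0.0592 mm

Logarithmic decrement δ = 2πζ/√(1 − ζ²) = 2π × 0.1570/√(1 − 0.0246) = 0.9988.
After n cycles, x_n/x₀ = e^(−nδ), so x_6 = 23.7 × e^(−6 × 0.9988) = 23.7 × 0.002496 = 0.05915 mm.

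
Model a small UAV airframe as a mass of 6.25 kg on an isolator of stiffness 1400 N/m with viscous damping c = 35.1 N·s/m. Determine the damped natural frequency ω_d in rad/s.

ω_n = √(k/m) = √(1400/6.25) = 14.97 rad/s.
Critical damping c_c = 2√(k·m) = 2√(1400 × 6.25) = 187.1 N·s/m, so ζ = c/c_c = 35.1/187.1 = 0.1876.
ω_d = ω_n√(1 − ζ²) = 14.97 × √(1 − 0.0352) = 14.70 rad/s.

14.7 rad/s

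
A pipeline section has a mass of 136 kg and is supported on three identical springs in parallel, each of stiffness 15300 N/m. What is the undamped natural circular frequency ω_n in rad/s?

Parallel springs add: k_eq = 3 × 15300 = 45900 N/m.
ω_n = √(k_eq/m) = √(45900/136) = √337.5 = 18.37 rad/s.

18.4 rad/s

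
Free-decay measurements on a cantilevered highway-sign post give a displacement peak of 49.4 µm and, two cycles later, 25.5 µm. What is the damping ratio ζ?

0.0525

Logarithmic decrement δ = (1/n)·ln(x₀/x_n) = (1/2)·ln(49.4/25.5) = (1/2)·ln(1.937) = 0.3306.
ζ = δ/√(4π² + δ²) = 0.3306/√(39.48 + 0.109) = 0.3306/6.292 = 0.05255.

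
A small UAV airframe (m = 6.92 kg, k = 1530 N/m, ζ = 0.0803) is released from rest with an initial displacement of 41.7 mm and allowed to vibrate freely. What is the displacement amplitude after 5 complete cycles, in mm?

Logarithmic decrement δ = 2πζ/√(1 − ζ²) = 2π × 0.08030/√(1 − 0.00645) = 0.5062.
After n cycles, x_n/x₀ = e^(−nδ), so x_5 = 41.7 × e^(−5 × 0.5062) = 41.7 × 0.07959 = 3.319 mm.

3.32 mm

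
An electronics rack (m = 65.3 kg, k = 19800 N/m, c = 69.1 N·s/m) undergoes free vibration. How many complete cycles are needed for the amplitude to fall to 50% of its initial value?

4 cycles

ζ = c/(2√(km)) = 69.1/(2√(19800 × 65.3)) = 69.1/2274 = 0.03038.
Logarithmic decrement δ = 2πζ/√(1 − ζ²) = 2π × 0.03038/√(1 − 0.000923) = 0.1910.
x_n/x₀ = e^(−nδ) ≤ 0.5; take ln: n ≥ ln(1/0.5)/δ = 0.6931/0.1910 = 3.629.
So 4 complete cycles are required.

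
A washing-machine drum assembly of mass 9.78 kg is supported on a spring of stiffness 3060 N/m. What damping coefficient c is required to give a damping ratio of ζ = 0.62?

c_c = 2√(k·m) = 2√(3060 × 9.78) = 346.0 N·s/m.
c = ζ·c_c = 0.62 × 346.0 = 214.5 N·s/m.

215 N·s/m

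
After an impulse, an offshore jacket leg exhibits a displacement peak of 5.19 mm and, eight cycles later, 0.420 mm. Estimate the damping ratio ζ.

Logarithmic decrement δ = (1/n)·ln(x₀/x_n) = (1/8)·ln(5.19/0.420) = (1/8)·ln(12.36) = 0.3143.
ζ = δ/√(4π² + δ²) = 0.3143/√(39.48 + 0.0988) = 0.3143/6.291 = 0.04996.

0.0500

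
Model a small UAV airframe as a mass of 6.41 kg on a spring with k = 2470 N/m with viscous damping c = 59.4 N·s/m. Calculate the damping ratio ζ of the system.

0.236

ω_n = √(k/m) = √(2470/6.41) = 19.63 rad/s.
Critical damping c_c = 2√(k·m) = 2√(2470 × 6.41) = 251.7 N·s/m, so ζ = c/c_c = 59.4/251.7 = 0.2360.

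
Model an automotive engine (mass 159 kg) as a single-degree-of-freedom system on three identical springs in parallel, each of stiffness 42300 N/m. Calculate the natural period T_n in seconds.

Parallel springs add: k_eq = 3 × 42300 = 126900 N/m.
ω_n = √(k_eq/m) = √(126900/159) = √798.1 = 28.25 rad/s.
T_n = 2π/ω_n = 6.283/28.25 = 0.2224 s.

0.222 s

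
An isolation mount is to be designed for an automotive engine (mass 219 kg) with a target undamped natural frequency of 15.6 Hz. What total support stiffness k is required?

ω_n = 2πf_n = 2π × 15.6 = 98.02 rad/s.
k = m·ω_n² = 219 × 98.02² = 219 × 9607 = 2104000 N/m.

2100000 N/m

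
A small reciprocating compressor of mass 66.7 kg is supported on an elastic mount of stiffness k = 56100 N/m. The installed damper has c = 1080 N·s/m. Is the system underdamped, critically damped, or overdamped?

underdamped

c_c = 2√(k·m) = 3869 N·s/m; ζ = c/c_c = 1080/3869 = 0.279.
Since ζ < 1 the system is underdamped.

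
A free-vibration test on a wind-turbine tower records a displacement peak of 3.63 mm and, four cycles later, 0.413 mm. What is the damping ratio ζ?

Logarithmic decrement δ = (1/n)·ln(x₀/x_n) = (1/4)·ln(3.63/0.413) = (1/4)·ln(8.789) = 0.5434.
ζ = δ/√(4π² + δ²) = 0.5434/√(39.48 + 0.295) = 0.5434/6.307 = 0.08616.

0.0862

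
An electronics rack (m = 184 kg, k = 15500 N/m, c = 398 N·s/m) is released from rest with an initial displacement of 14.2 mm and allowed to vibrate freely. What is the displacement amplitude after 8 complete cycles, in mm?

0.0365 mm

ζ = c/(2√(km)) = 398/(2√(15500 × 184)) = 398/3378 = 0.1178.
Logarithmic decrement δ = 2πζ/√(1 − ζ²) = 2π × 0.1178/√(1 − 0.0139) = 0.7456.
After n cycles, x_n/x₀ = e^(−nδ), so x_8 = 14.2 × e^(−8 × 0.7456) = 14.2 × 0.002568 = 0.03647 mm.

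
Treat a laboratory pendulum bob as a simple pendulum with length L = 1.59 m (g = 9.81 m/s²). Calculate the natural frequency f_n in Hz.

0.395 Hz

For a simple pendulum ω_n = √(g/L) = √(9.81/1.59) = √6.170 = 2.484 rad/s.
f_n = ω_n/(2π) = 2.484/6.283 = 0.3953 Hz.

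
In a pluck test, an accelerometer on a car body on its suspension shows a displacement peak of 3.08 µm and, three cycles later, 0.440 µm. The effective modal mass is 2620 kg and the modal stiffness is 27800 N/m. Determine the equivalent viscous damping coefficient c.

Logarithmic decrement δ = (1/n)·ln(x₀/x_n) = (1/3)·ln(3.08/0.440) = (1/3)·ln(7.000) = 0.6486.
ζ = δ/√(4π² + δ²) = 0.6486/√(39.48 + 0.421) = 0.6486/6.317 = 0.1027.
c = ζ · 2√(km) = 0.1027 × 2√(27800 × 2620) = 0.1027 × 17070 = 1753 N·s/m.

1750 N·s/m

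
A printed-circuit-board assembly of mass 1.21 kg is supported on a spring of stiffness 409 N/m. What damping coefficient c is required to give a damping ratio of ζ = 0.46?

20.5 N·s/m

c_c = 2√(k·m) = 2√(409.0 × 1.21) = 44.49 N·s/m.
c = ζ·c_c = 0.46 × 44.49 = 20.47 N·s/m.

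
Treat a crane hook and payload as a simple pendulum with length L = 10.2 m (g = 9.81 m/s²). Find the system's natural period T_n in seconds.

6.41 s

For a simple pendulum ω_n = √(g/L) = √(9.81/10.2) = √0.9618 = 0.9807 rad/s.
T_n = 2π/ω_n = 6.283/0.9807 = 6.407 s.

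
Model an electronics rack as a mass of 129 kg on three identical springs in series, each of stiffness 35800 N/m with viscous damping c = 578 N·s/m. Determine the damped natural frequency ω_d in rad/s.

9.35 rad/s

Series springs: 1/k_eq = 3/35800, so k_eq = 35800/3 = 11930 N/m.
ω_n = √(k_eq/m) = √(11930/129) = 9.618 rad/s.
Critical damping c_c = 2√(k_eq·m) = 2√(11930 × 129) = 2481 N·s/m, so ζ = c/c_c = 578/2481 = 0.2329.
ω_d = ω_n√(1 − ζ²) = 9.618 × √(1 − 0.0543) = 9.353 rad/s.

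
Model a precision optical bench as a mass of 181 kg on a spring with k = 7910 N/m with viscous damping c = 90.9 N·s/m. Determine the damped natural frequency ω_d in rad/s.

6.61 rad/s

ω_n = √(k/m) = √(7910/181) = 6.611 rad/s.
Critical damping c_c = 2√(k·m) = 2√(7910 × 181) = 2393 N·s/m, so ζ = c/c_c = 90.9/2393 = 0.03798.
ω_d = ω_n√(1 − ζ²) = 6.611 × √(1 − 0.00144) = 6.606 rad/s.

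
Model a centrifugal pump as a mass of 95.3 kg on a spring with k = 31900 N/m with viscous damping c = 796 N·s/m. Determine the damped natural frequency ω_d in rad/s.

17.8 rad/s

ω_n = √(k/m) = √(31900/95.3) = 18.30 rad/s.
Critical damping c_c = 2√(k·m) = 2√(31900 × 95.3) = 3487 N·s/m, so ζ = c/c_c = 796/3487 = 0.2283.
ω_d = ω_n√(1 − ζ²) = 18.30 × √(1 − 0.0521) = 17.81 rad/s.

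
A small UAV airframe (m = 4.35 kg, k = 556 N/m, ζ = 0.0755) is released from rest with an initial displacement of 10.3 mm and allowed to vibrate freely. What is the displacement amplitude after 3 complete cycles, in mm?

2.47 mm

Logarithmic decrement δ = 2πζ/√(1 − ζ²) = 2π × 0.07550/√(1 − 0.00570) = 0.4757.
After n cycles, x_n/x₀ = e^(−nδ), so x_3 = 10.3 × e^(−3 × 0.4757) = 10.3 × 0.2400 = 2.472 mm.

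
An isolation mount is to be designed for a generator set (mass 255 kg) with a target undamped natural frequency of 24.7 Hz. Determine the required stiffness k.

ω_n = 2πf_n = 2π × 24.7 = 155.2 rad/s.
k = m·ω_n² = 255 × 155.2² = 255 × 24090 = 6142000 N/m.

6140000 N/m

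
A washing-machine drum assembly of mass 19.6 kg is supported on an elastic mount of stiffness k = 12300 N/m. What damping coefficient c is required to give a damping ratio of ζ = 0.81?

795 N·s/m

c_c = 2√(k·m) = 2√(12300 × 19.6) = 982.0 N·s/m.
c = ζ·c_c = 0.81 × 982.0 = 795.4 N·s/m.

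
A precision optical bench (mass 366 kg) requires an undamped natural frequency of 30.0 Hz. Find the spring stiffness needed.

13000000 N/m

ω_n = 2πf_n = 2π × 30.0 = 188.5 rad/s.
k = m·ω_n² = 366 × 188.5² = 366 × 35530 = 13000000 N/m.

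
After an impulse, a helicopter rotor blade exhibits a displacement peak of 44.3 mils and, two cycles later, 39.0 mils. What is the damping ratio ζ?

0.0101

Logarithmic decrement δ = (1/n)·ln(x₀/x_n) = (1/2)·ln(44.3/39.0) = (1/2)·ln(1.136) = 0.06371.
ζ = δ/√(4π² + δ²) = 0.06371/√(39.48 + 0.00406) = 0.06371/6.284 = 0.01014.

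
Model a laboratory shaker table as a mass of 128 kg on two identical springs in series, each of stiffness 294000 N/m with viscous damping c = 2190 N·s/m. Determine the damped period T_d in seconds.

Series springs: 1/k_eq = 2/294000, so k_eq = 294000/2 = 147000 N/m.
ω_n = √(k_eq/m) = √(147000/128) = 33.89 rad/s.
Critical damping c_c = 2√(k_eq·m) = 2√(147000 × 128) = 8675 N·s/m, so ζ = c/c_c = 2190/8675 = 0.2524.
ω_d = ω_n√(1 − ζ²) = 33.89 × √(1 − 0.0637) = 32.79 rad/s.
T_d = 2π/ω_d = 0.1916 s.

0.192 s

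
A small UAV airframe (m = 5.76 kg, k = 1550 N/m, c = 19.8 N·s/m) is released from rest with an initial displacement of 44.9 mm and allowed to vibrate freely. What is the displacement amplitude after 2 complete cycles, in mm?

ζ = c/(2√(km)) = 19.8/(2√(1550 × 5.76)) = 19.8/189.0 = 0.1048.
Logarithmic decrement δ = 2πζ/√(1 − ζ²) = 2π × 0.1048/√(1 − 0.0110) = 0.6620.
After n cycles, x_n/x₀ = e^(−nδ), so x_2 = 44.9 × e^(−2 × 0.6620) = 44.9 × 0.2661 = 11.95 mm.

11.9 mm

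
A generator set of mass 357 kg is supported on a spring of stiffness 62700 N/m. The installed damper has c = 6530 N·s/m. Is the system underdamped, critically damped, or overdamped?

underdamped

c_c = 2√(k·m) = 9462 N·s/m; ζ = c/c_c = 6530/9462 = 0.690.
Since ζ < 1 the system is underdamped.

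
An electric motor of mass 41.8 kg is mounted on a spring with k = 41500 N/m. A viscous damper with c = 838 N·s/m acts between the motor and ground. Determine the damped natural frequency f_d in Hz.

4.75 Hz

ω_n = √(k/m) = √(41500/41.8) = 31.51 rad/s.
Critical damping c_c = 2√(k·m) = 2√(41500 × 41.8) = 2634 N·s/m, so ζ = c/c_c = 838/2634 = 0.3181.
ω_d = ω_n√(1 − ζ²) = 31.51 × √(1 − 0.101) = 29.87 rad/s.
f_d = ω_d/(2π) = 4.754 Hz.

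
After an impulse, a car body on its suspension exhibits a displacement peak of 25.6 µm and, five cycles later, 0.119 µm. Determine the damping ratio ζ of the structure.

0.169

Logarithmic decrement δ = (1/n)·ln(x₀/x_n) = (1/5)·ln(25.6/0.119) = (1/5)·ln(215.1) = 1.074.
ζ = δ/√(4π² + δ²) = 1.074/√(39.48 + 1.15) = 1.074/6.374 = 0.1685.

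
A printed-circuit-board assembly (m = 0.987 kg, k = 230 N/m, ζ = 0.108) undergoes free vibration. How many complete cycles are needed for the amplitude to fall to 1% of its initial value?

Logarithmic decrement δ = 2πζ/√(1 − ζ²) = 2π × 0.1080/√(1 − 0.0117) = 0.6826.
x_n/x₀ = e^(−nδ) ≤ 0.01; take ln: n ≥ ln(1/0.01)/δ = 4.605/0.6826 = 6.747.
So 7 complete cycles are required.

7 cycles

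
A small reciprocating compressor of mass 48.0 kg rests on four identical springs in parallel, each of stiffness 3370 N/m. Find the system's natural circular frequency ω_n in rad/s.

Parallel springs add: k_eq = 4 × 3370 = 13480 N/m.
ω_n = √(k_eq/m) = √(13480/48.0) = √280.8 = 16.76 rad/s.

16.8 rad/s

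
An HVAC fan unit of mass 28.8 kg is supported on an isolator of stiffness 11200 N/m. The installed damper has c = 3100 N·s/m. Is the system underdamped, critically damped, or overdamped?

c_c = 2√(k·m) = 1136 N·s/m; ζ = c/c_c = 3100/1136 = 2.73.
Since ζ > 1 the system is overdamped.

overdamped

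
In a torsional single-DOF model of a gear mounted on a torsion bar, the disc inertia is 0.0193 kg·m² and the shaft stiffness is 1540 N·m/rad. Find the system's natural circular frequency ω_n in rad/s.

282 rad/s

ω_n = √(k_t/J) = √(1540/0.0193) = √79790 = 282.5 rad/s.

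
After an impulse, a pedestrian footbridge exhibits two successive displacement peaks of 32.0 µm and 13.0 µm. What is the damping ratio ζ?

0.142

Logarithmic decrement δ = (1/n)·ln(x₀/x_n) = (1/1)·ln(32.0/13.0) = (1/1)·ln(2.462) = 0.9008.
ζ = δ/√(4π² + δ²) = 0.9008/√(39.48 + 0.811) = 0.9008/6.347 = 0.1419.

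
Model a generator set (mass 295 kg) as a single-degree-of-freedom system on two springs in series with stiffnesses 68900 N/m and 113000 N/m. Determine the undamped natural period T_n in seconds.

0.522 s

Series springs: 1/k_eq = 1/68900 + 1/113000 = 2.336×10^-5, so k_eq = 42800 N/m.
ω_n = √(k_eq/m) = √(42800/295) = √145.1 = 12.05 rad/s.
T_n = 2π/ω_n = 6.283/12.05 = 0.5216 s.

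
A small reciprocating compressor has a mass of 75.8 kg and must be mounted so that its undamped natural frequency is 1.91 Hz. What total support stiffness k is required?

10900 N/m

ω_n = 2πf_n = 2π × 1.91 = 12.00 rad/s.
k = m·ω_n² = 75.8 × 12.00² = 75.8 × 144.0 = 10920 N/m.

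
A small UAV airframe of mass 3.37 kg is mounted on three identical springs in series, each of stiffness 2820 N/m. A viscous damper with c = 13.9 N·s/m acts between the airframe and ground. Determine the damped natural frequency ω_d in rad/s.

16.6 rad/s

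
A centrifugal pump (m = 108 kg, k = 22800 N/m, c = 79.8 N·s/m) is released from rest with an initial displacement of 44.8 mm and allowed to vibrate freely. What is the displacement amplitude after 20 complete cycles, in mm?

ζ = c/(2√(km)) = 79.8/(2√(22800 × 108)) = 79.8/3138 = 0.02543.
Logarithmic decrement δ = 2πζ/√(1 − ζ²) = 2π × 0.02543/√(1 − 0.000647) = 0.1598.
After n cycles, x_n/x₀ = e^(−nδ), so x_20 = 44.8 × e^(−20 × 0.1598) = 44.8 × 0.04091 = 1.833 mm.

1.83 mm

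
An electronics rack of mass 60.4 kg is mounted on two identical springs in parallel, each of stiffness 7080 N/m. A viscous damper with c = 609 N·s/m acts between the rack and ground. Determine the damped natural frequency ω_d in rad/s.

14.5 rad/s

Parallel springs add: k_eq = 2 × 7080 = 14160 N/m.
ω_n = √(k_eq/m) = √(14160/60.4) = 15.31 rad/s.
Critical damping c_c = 2√(k_eq·m) = 2√(14160 × 60.4) = 1850 N·s/m, so ζ = c/c_c = 609/1850 = 0.3293.
ω_d = ω_n√(1 − ζ²) = 15.31 × √(1 − 0.108) = 14.46 rad/s.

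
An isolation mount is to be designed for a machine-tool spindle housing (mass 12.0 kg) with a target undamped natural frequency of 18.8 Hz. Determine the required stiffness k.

ω_n = 2πf_n = 2π × 18.8 = 118.1 rad/s.
k = m·ω_n² = 12.0 × 118.1² = 12.0 × 13950 = 167400 N/m.

167000 N/m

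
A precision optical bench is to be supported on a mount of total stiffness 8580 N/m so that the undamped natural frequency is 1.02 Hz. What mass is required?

209 kg

ω_n = 2πf_n = 2π × 1.02 = 6.409 rad/s.
m = k/ω_n² = 8580/6.409² = 8580/41.07 = 208.9 kg.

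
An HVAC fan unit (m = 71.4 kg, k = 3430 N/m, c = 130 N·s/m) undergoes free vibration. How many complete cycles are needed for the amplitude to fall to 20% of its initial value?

2 cycles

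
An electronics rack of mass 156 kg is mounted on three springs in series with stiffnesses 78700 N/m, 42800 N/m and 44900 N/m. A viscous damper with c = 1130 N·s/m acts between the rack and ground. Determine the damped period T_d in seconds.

Series springs: 1/k_eq = 1/78700 + 1/42800 + 1/44900 = 5.834×10^-5, so k_eq = 17140 N/m.
ω_n = √(k_eq/m) = √(17140/156) = 10.48 rad/s.
Critical damping c_c = 2√(k_eq·m) = 2√(17140 × 156) = 3270 N·s/m, so ζ = c/c_c = 1130/3270 = 0.3455.
ω_d = ω_n√(1 − ζ²) = 10.48 × √(1 − 0.119) = 9.836 rad/s.
T_d = 2π/ω_d = 0.6388 s.

0.639 s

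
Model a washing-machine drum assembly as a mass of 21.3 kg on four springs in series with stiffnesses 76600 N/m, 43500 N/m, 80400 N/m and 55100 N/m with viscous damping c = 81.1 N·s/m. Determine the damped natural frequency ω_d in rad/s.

26.5 rad/s

Series springs: 1/k_eq = 1/76600 + 1/43500 + 1/80400 + 1/55100 = 6.663×10^-5, so k_eq = 15010 N/m.
ω_n = √(k_eq/m) = √(15010/21.3) = 26.54 rad/s.
Critical damping c_c = 2√(k_eq·m) = 2√(15010 × 21.3) = 1131 N·s/m, so ζ = c/c_c = 81.1/1131 = 0.07172.
ω_d = ω_n√(1 − ζ²) = 26.54 × √(1 − 0.00514) = 26.48 rad/s.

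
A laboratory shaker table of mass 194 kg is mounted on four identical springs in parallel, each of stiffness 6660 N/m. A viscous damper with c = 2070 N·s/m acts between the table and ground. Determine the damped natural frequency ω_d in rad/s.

10.4 rad/s

Parallel springs add: k_eq = 4 × 6660 = 26640 N/m.
ω_n = √(k_eq/m) = √(26640/194) = 11.72 rad/s.
Critical damping c_c = 2√(k_eq·m) = 2√(26640 × 194) = 4547 N·s/m, so ζ = c/c_c = 2070/4547 = 0.4553.
ω_d = ω_n√(1 − ζ²) = 11.72 × √(1 − 0.207) = 10.43 rad/s.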